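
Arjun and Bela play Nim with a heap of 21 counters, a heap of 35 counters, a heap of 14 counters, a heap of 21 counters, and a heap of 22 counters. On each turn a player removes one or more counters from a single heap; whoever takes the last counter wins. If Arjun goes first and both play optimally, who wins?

Nim-sum: 21 ⊕ 35 ⊕ 14 ⊕ 21 ⊕ 22 = 59.
The nim-sum is 59 ≠ 0, so this is an N-position: the player to move can win; Arjun has a winning move.

Arjun wins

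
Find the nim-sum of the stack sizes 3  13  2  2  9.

7

Nim-sum: 3 XOR 13 XOR 2 XOR 2 XOR 9 = 7.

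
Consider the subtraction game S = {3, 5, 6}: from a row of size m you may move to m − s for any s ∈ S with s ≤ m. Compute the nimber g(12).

1

Compute g(0), g(1), … for moves {3, 5, 6}:
k:     0  1  2  3  4  5  6  7  8  9 10 11 12
g(k):  0  0  0  1  1  1  2  2  2  0  0  0  1
So g(12) = 1.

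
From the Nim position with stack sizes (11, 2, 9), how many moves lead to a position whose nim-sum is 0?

Nim-sum: 11 XOR 2 XOR 9 = 0.
The nim-sum is already 0, so every move leaves a nonzero nim-sum — there are no winning moves.

0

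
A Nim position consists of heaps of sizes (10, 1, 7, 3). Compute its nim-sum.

Compute the nim-sum pairwise:
10 ⊕ 1 = 11
11 ⊕ 7 = 12
12 ⊕ 3 = 15

15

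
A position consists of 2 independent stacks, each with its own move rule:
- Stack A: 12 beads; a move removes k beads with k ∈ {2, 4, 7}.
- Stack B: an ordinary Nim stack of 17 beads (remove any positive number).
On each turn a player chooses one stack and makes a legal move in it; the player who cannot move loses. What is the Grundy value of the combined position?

17

Build the Grundy sequence for stack A with g(k) = mex{g(k−s) : s ∈ {2, 4, 7}, s ≤ k}:
g(0) = mex{} = 0
g(1) = mex{} = 0
g(2) = mex{0} = 1
g(3) = mex{0} = 1
g(4) = mex{0,1} = 2
g(5) = mex{0,1} = 2
g(6) = mex{1,2} = 0
g(7) = mex{0,1,2} = 3
g(8) = mex{0,2} = 1
g(9) = mex{1,2,3} = 0
g(10) = mex{0,1} = 2
g(11) = mex{0,2,3} = 1
g(12) = mex{1,2} = 0
So g(12) = 0.
Stack B is a plain Nim stack of size 17, so its Grundy value is 17.
By the Sprague-Grundy theorem, the Grundy value of a sum of independent games is the XOR of the component values.
Combined value = 0 ⊕ 17 = 17.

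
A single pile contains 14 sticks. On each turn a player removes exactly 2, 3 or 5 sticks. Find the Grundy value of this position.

Grundy values for subtraction set {2, 3, 5}:
g(0) = mex{} = 0
g(1) = mex{} = 0
g(2) = mex{0} = 1
g(3) = mex{0} = 1
g(4) = mex{0,1} = 2
g(5) = mex{0,1} = 2
g(6) = mex{0,1,2} = 3
g(7) = mex{1,2} = 0
g(8) = mex{1,2,3} = 0
g(9) = mex{0,2,3} = 1
g(10) = mex{0,2} = 1
g(11) = mex{0,1,3} = 2
g(12) = mex{0,1} = 2
g(13) = mex{0,1,2} = 3
g(14) = mex{1,2} = 0
So g(14) = 0.

0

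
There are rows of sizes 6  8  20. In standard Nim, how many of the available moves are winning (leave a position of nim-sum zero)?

Write each in binary and XOR column by column:
  00110  (6)
  01000  (8)
  10100  (20)
  -----
  11010  (26)
The overall nim-sum is X = 26. A row of size p has a winning move iff p XOR X < p (reduce it to p XOR X).
  6: 6 XOR 26 = 28 ≥ 6 — no move.
  8: 8 XOR 26 = 18 ≥ 8 — no move.
  20: 20 XOR 26 = 14 < 20 — winning move (to 14).
That gives 1 winning move.

1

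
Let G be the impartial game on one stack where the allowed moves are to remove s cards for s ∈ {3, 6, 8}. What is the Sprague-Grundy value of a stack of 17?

Build the Grundy sequence with g(k) = mex{g(k−s) : s ∈ {3, 6, 8}, s ≤ k}:
k:     0  1  2  3  4  5  6  7  8  9 10 11 12 13 14 15 16 17
g(k):  0  0  0  1  1  1  2  2  2  3  3  0  0  0  1  1  1  2
So g(17) = 2.

2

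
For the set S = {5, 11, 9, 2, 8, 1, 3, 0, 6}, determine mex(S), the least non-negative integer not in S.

4

The values 0, 1, 2, 3 are all present; 4 is the first non-negative integer missing from the set.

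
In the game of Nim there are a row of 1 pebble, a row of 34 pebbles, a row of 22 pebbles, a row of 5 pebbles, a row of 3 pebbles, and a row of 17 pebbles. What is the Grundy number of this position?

34

Compute the nim-sum pairwise:
1 XOR 34 = 35
35 XOR 22 = 53
53 XOR 5 = 48
48 XOR 3 = 51
51 XOR 17 = 34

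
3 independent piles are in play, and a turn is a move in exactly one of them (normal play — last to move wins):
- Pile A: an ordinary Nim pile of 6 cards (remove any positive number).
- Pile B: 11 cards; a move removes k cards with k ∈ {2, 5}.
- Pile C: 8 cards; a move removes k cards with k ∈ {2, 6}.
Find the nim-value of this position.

6

Pile A is a plain Nim pile of size 6, so its Grundy value is 6.
For pile B, compute g(0), g(1), … with moves {2, 5}:
g(0) = mex{} = 0
g(1) = mex{} = 0
g(2) = mex{0} = 1
g(3) = mex{0} = 1
g(4) = mex{1} = 0
g(5) = mex{0,1} = 2
g(6) = mex{0} = 1
g(7) = mex{1,2} = 0
g(8) = mex{1} = 0
g(9) = mex{0} = 1
g(10) = mex{0,2} = 1
g(11) = mex{1} = 0
So g(11) = 0.
Grundy values for pile C (subtraction set {2, 6}):
k:     0  1  2  3  4  5  6  7  8
g(k):  0  0  1  1  0  0  1  1  0
So g(8) = 0.
By the Sprague-Grundy theorem, the Grundy value of a sum of independent games is the XOR of the component values.
Combined value = 6 ⊕ 0 ⊕ 0 = 6.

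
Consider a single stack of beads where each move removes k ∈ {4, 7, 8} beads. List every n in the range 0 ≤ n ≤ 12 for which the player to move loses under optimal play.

0, 1, 2, 3, 12

Compute g(0), g(1), … for moves {4, 7, 8}:
g(0) = mex{} = 0
g(1) = mex{} = 0
g(2) = mex{} = 0
g(3) = mex{} = 0
g(4) = mex{0} = 1
g(5) = mex{0} = 1
g(6) = mex{0} = 1
g(7) = mex{0} = 1
g(8) = mex{0,1} = 2
g(9) = mex{0,1} = 2
g(10) = mex{0,1} = 2
g(11) = mex{0,1} = 2
g(12) = mex{1,2} = 0
The P-positions (g = 0) in 0..12 are 0, 1, 2, 3, 12.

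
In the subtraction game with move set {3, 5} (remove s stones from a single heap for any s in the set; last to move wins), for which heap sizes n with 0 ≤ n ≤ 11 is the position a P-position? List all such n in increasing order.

0, 1, 2, 8, 9, 10

Compute g(0), g(1), … for moves {3, 5}:
g(0) = mex{} = 0
g(1) = mex{} = 0
g(2) = mex{} = 0
g(3) = mex{0} = 1
g(4) = mex{0} = 1
g(5) = mex{0} = 1
g(6) = mex{0,1} = 2
g(7) = mex{0,1} = 2
g(8) = mex{1} = 0
g(9) = mex{1,2} = 0
g(10) = mex{1,2} = 0
g(11) = mex{0,2} = 1
The P-positions (g = 0) in 0..11 are 0, 1, 2, 8, 9, 10.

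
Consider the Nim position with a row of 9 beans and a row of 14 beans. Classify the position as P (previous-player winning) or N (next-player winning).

N-position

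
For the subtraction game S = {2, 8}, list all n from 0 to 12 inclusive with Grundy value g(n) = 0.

0, 1, 4, 5, 10, 11

Grundy values for subtraction set {2, 8}:
g(0) = mex{} = 0
g(1) = mex{} = 0
g(2) = mex{0} = 1
g(3) = mex{0} = 1
g(4) = mex{1} = 0
g(5) = mex{1} = 0
g(6) = mex{0} = 1
g(7) = mex{0} = 1
g(8) = mex{0,1} = 2
g(9) = mex{0,1} = 2
g(10) = mex{1,2} = 0
g(11) = mex{1,2} = 0
g(12) = mex{0} = 1
The P-positions (g = 0) in 0..12 are 0, 1, 4, 5, 10, 11.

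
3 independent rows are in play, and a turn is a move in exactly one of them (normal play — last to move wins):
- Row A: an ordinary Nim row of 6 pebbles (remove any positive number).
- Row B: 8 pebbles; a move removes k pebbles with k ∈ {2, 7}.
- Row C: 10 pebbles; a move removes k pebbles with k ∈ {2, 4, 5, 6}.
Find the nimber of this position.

Row A is a plain Nim row of size 6, so its Grundy value is 6.
Build the Grundy sequence for row B with g(k) = mex{g(k−s) : s ∈ {2, 7}, s ≤ k}:
g(0) = mex{} = 0
g(1) = mex{} = 0
g(2) = mex{0} = 1
g(3) = mex{0} = 1
g(4) = mex{1} = 0
g(5) = mex{1} = 0
g(6) = mex{0} = 1
g(7) = mex{0} = 1
g(8) = mex{0,1} = 2
So g(8) = 2.
For row C, compute g(0), g(1), … with moves {2, 4, 5, 6}:
k:     0  1  2  3  4  5  6  7  8  9 10
g(k):  0  0  1  1  2  2  3  3  0  0  1
So g(10) = 1.
By the Sprague-Grundy theorem, the Grundy value of a sum of independent games is the XOR of the component values.
Combined value = 6 ⊕ 2 ⊕ 1 = 5.

5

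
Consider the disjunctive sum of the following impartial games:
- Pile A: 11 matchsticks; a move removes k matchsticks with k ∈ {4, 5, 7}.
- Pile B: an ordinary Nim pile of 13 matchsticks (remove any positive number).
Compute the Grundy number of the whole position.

13

For pile A, compute g(0), g(1), … with moves {4, 5, 7}:
g(0) = mex{} = 0
g(1) = mex{} = 0
g(2) = mex{} = 0
g(3) = mex{} = 0
g(4) = mex{0} = 1
g(5) = mex{0} = 1
g(6) = mex{0} = 1
g(7) = mex{0} = 1
g(8) = mex{0,1} = 2
g(9) = mex{0,1} = 2
g(10) = mex{0,1} = 2
g(11) = mex{1} = 0
So g(11) = 0.
Pile B is a plain Nim pile of size 13, so its Grundy value is 13.
By the Sprague-Grundy theorem, the Grundy value of a sum of independent games is the XOR of the component values.
Combined value = 0 ⊕ 13 = 13.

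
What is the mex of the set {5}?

0 is not in the set, so the mex is 0.

0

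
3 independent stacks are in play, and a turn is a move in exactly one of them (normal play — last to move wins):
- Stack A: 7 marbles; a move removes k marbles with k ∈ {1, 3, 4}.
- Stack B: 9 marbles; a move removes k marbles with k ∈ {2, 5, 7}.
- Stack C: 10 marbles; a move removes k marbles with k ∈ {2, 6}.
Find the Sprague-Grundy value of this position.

3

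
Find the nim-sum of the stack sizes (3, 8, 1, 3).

Nim-sum: 3 ⊕ 8 ⊕ 1 ⊕ 3 = 9.

9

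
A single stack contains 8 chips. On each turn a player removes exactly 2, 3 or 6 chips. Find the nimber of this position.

Build the Grundy sequence with g(k) = mex{g(k−s) : s ∈ {2, 3, 6}, s ≤ k}:
k:     0  1  2  3  4  5  6  7  8
g(k):  0  0  1  1  2  0  3  1  2
So g(8) = 2.

2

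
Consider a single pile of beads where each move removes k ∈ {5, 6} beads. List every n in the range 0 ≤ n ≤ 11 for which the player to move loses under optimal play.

Grundy values for subtraction set {5, 6}:
g(0) = mex{} = 0
g(1) = mex{} = 0
g(2) = mex{} = 0
g(3) = mex{} = 0
g(4) = mex{} = 0
g(5) = mex{0} = 1
g(6) = mex{0} = 1
g(7) = mex{0} = 1
g(8) = mex{0} = 1
g(9) = mex{0} = 1
g(10) = mex{0,1} = 2
g(11) = mex{1} = 0
The P-positions (g = 0) in 0..11 are 0, 1, 2, 3, 4, 11.

0, 1, 2, 3, 4, 11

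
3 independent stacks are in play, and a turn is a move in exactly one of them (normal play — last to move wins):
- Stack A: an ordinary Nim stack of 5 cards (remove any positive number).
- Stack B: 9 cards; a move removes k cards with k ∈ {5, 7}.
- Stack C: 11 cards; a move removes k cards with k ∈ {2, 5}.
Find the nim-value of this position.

Stack A is a plain Nim stack of size 5, so its Grundy value is 5.
Build the Grundy sequence for stack B with g(k) = mex{g(k−s) : s ∈ {5, 7}, s ≤ k}:
k:     0  1  2  3  4  5  6  7  8  9
g(k):  0  0  0  0  0  1  1  1  1  1
So g(9) = 1.
For stack C, compute g(0), g(1), … with moves {2, 5}:
k:     0  1  2  3  4  5  6  7  8  9 10 11
g(k):  0  0  1  1  0  2  1  0  0  1  1  0
So g(11) = 0.
By the Sprague-Grundy theorem, the Grundy value of a sum of independent games is the XOR of the component values.
Combined value = 5 ⊕ 1 ⊕ 0 = 4.

4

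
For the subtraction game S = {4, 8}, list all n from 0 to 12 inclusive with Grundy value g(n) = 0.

0, 1, 2, 3, 12

Compute g(0), g(1), … for moves {4, 8}:
g(0) = mex{} = 0
g(1) = mex{} = 0
g(2) = mex{} = 0
g(3) = mex{} = 0
g(4) = mex{0} = 1
g(5) = mex{0} = 1
g(6) = mex{0} = 1
g(7) = mex{0} = 1
g(8) = mex{0,1} = 2
g(9) = mex{0,1} = 2
g(10) = mex{0,1} = 2
g(11) = mex{0,1} = 2
g(12) = mex{1,2} = 0
The P-positions (g = 0) in 0..12 are 0, 1, 2, 3, 12.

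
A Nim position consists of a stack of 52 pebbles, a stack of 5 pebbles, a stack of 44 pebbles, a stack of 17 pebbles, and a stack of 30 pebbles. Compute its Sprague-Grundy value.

18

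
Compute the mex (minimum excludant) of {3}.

0 is not in the set, so the mex is 0.

0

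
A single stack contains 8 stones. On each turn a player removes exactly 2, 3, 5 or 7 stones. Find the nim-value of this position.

Build the Grundy sequence with g(k) = mex{g(k−s) : s ∈ {2, 3, 5, 7}, s ≤ k}:
k:     0  1  2  3  4  5  6  7  8
g(k):  0  0  1  1  2  2  3  3  4
So g(8) = 4.

4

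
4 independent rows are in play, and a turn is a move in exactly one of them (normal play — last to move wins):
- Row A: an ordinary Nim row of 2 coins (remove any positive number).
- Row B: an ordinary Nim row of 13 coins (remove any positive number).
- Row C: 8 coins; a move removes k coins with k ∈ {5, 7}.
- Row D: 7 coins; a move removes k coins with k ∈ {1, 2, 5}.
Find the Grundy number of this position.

15

Row A is a plain Nim row of size 2, so its Grundy value is 2.
Row B is a plain Nim row of size 13, so its Grundy value is 13.
Build the Grundy sequence for row C with g(k) = mex{g(k−s) : s ∈ {5, 7}, s ≤ k}:
g(0) = mex{} = 0
g(1) = mex{} = 0
g(2) = mex{} = 0
g(3) = mex{} = 0
g(4) = mex{} = 0
g(5) = mex{0} = 1
g(6) = mex{0} = 1
g(7) = mex{0} = 1
g(8) = mex{0} = 1
So g(8) = 1.
Grundy values for row D (subtraction set {1, 2, 5}):
g(0) = mex{} = 0
g(1) = mex{0} = 1
g(2) = mex{0,1} = 2
g(3) = mex{1,2} = 0
g(4) = mex{0,2} = 1
g(5) = mex{0,1} = 2
g(6) = mex{1,2} = 0
g(7) = mex{0,2} = 1
So g(7) = 1.
By the Sprague-Grundy theorem, the Grundy value of a sum of independent games is the XOR of the component values.
Combined value = 2 XOR 13 XOR 1 XOR 1 = 15.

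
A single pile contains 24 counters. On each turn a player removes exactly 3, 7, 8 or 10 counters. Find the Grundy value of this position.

1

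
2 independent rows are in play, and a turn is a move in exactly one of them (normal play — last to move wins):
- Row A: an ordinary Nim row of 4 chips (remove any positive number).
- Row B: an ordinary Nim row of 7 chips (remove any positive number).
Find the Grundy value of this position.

Row A is a plain Nim row of size 4, so its Grundy value is 4.
Row B is a plain Nim row of size 7, so its Grundy value is 7.
By the Sprague-Grundy theorem, the Grundy value of a sum of independent games is the XOR of the component values.
Combined value = 4 ⊕ 7 = 3.

3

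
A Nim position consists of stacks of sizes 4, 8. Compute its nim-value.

12

Write each in binary and XOR column by column:
  0100  (4)
  1000  (8)
  ----
  1100  (12)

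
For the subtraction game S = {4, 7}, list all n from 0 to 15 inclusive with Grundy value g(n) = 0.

0, 1, 2, 3, 11, 12, 13, 14

Compute g(0), g(1), … for moves {4, 7}:
k:     0  1  2  3  4  5  6  7  8  9 10 11 12 13 14 15
g(k):  0  0  0  0  1  1  1  1  2  2  2  0  0  0  0  1
The P-positions (g = 0) in 0..15 are 0, 1, 2, 3, 11, 12, 13, 14.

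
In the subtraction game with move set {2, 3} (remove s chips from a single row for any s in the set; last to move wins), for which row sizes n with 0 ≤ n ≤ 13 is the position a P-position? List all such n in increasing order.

0, 1, 5, 6, 10, 11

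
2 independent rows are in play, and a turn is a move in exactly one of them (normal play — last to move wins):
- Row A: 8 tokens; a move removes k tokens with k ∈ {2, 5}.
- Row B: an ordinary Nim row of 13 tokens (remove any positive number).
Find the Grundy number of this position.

13

Build the Grundy sequence for row A with g(k) = mex{g(k−s) : s ∈ {2, 5}, s ≤ k}:
g(0) = mex{} = 0
g(1) = mex{} = 0
g(2) = mex{0} = 1
g(3) = mex{0} = 1
g(4) = mex{1} = 0
g(5) = mex{0,1} = 2
g(6) = mex{0} = 1
g(7) = mex{1,2} = 0
g(8) = mex{1} = 0
So g(8) = 0.
Row B is a plain Nim row of size 13, so its Grundy value is 13.
By the Sprague-Grundy theorem, the Grundy value of a sum of independent games is the XOR of the component values.
Combined value = 0 XOR 13 = 13.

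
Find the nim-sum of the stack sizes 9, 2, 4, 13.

2

Nim-sum: 9 ⊕ 2 ⊕ 4 ⊕ 13 = 2.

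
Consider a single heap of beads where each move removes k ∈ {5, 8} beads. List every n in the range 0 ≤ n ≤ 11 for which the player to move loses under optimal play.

0, 1, 2, 3, 4

Build the Grundy sequence with g(k) = mex{g(k−s) : s ∈ {5, 8}, s ≤ k}:
g(0) = mex{} = 0
g(1) = mex{} = 0
g(2) = mex{} = 0
g(3) = mex{} = 0
g(4) = mex{} = 0
g(5) = mex{0} = 1
g(6) = mex{0} = 1
g(7) = mex{0} = 1
g(8) = mex{0} = 1
g(9) = mex{0} = 1
g(10) = mex{0,1} = 2
g(11) = mex{0,1} = 2
The P-positions (g = 0) in 0..11 are 0, 1, 2, 3, 4.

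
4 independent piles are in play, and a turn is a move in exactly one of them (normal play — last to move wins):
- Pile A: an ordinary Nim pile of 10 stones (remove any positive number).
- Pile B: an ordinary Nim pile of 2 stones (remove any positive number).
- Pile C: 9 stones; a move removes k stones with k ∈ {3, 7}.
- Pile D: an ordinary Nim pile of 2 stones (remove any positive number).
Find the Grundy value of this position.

Pile A is a plain Nim pile of size 10, so its Grundy value is 10.
Pile B is a plain Nim pile of size 2, so its Grundy value is 2.
Build the Grundy sequence for pile C with g(k) = mex{g(k−s) : s ∈ {3, 7}, s ≤ k}:
k:     0  1  2  3  4  5  6  7  8  9
g(k):  0  0  0  1  1  1  0  2  2  1
So g(9) = 1.
Pile D is a plain Nim pile of size 2, so its Grundy value is 2.
The value of a disjunctive sum is the nim-sum of the parts.
Combined value = 10 ⊕ 2 ⊕ 1 ⊕ 2 = 11.

11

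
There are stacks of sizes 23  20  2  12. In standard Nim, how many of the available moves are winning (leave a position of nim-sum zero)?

1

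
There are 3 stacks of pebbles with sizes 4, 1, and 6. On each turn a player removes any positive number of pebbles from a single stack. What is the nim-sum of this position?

3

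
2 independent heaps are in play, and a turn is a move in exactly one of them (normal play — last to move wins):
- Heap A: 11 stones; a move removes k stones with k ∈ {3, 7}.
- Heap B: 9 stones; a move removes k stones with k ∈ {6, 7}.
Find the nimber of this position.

Grundy values for heap A (subtraction set {3, 7}):
g(0) = mex{} = 0
g(1) = mex{} = 0
g(2) = mex{} = 0
g(3) = mex{0} = 1
g(4) = mex{0} = 1
g(5) = mex{0} = 1
g(6) = mex{1} = 0
g(7) = mex{0,1} = 2
g(8) = mex{0,1} = 2
g(9) = mex{0} = 1
g(10) = mex{1,2} = 0
g(11) = mex{1,2} = 0
So g(11) = 0.
For heap B, compute g(0), g(1), … with moves {6, 7}:
g(0) = mex{} = 0
g(1) = mex{} = 0
g(2) = mex{} = 0
g(3) = mex{} = 0
g(4) = mex{} = 0
g(5) = mex{} = 0
g(6) = mex{0} = 1
g(7) = mex{0} = 1
g(8) = mex{0} = 1
g(9) = mex{0} = 1
So g(9) = 1.
The value of a disjunctive sum is the nim-sum of the parts.
Combined value = 0 XOR 1 = 1.

1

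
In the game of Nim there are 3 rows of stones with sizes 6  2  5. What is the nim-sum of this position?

1

Bitwise XOR of the heap sizes:
  110  (6)
  010  (2)
  101  (5)
  ---
  001  (1)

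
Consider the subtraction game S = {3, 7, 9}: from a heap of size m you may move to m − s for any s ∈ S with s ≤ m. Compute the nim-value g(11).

3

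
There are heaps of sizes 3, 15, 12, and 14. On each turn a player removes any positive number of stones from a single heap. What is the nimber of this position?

14

Compute the nim-sum pairwise:
3 ^ 15 = 12
12 ^ 12 = 0
0 ^ 14 = 14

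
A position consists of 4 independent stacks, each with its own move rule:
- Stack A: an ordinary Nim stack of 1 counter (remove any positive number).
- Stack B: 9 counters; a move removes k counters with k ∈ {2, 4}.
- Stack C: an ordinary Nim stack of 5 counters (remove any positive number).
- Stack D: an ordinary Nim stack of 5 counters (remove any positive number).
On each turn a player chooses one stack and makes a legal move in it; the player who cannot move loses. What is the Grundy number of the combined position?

0

Stack A is a plain Nim stack of size 1, so its Grundy value is 1.
Grundy values for stack B (subtraction set {2, 4}):
k:     0  1  2  3  4  5  6  7  8  9
g(k):  0  0  1  1  2  2  0  0  1  1
So g(9) = 1.
Stack C is a plain Nim stack of size 5, so its Grundy value is 5.
Stack D is a plain Nim stack of size 5, so its Grundy value is 5.
The value of a disjunctive sum is the nim-sum of the parts.
Combined value = 1 XOR 1 XOR 5 XOR 5 = 0.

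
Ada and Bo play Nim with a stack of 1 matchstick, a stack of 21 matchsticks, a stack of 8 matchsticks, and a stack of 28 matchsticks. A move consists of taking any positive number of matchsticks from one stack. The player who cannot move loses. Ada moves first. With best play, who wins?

Bo wins

Write each in binary and XOR column by column:
  00001  (1)
  10101  (21)
  01000  (8)
  11100  (28)
  -----
  00000  (0)
The nim-sum is 0, so this is a P-position: the player to move is in a losing position under optimal play; Ada is about to move from it and so loses — Bo wins.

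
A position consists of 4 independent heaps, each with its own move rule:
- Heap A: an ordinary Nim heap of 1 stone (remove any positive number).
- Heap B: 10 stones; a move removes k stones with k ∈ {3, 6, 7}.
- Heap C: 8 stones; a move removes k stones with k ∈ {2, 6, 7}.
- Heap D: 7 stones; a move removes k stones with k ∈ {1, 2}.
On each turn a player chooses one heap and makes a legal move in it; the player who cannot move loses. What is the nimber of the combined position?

Heap A is a plain Nim heap of size 1, so its Grundy value is 1.
Grundy values for heap B (subtraction set {3, 6, 7}):
k:     0  1  2  3  4  5  6  7  8  9 10
g(k):  0  0  0  1  1  1  2  2  2  3  0
So g(10) = 0.
Grundy values for heap C (subtraction set {2, 6, 7}):
k:     0  1  2  3  4  5  6  7  8
g(k):  0  0  1  1  0  0  1  1  2
So g(8) = 2.
Build the Grundy sequence for heap D with g(k) = mex{g(k−s) : s ∈ {1, 2}, s ≤ k}:
g(0) = mex{} = 0
g(1) = mex{0} = 1
g(2) = mex{0,1} = 2
g(3) = mex{1,2} = 0
g(4) = mex{0,2} = 1
g(5) = mex{0,1} = 2
g(6) = mex{1,2} = 0
g(7) = mex{0,2} = 1
So g(7) = 1.
The value of a disjunctive sum is the nim-sum of the parts.
Combined value = 1 XOR 0 XOR 2 XOR 1 = 2.

2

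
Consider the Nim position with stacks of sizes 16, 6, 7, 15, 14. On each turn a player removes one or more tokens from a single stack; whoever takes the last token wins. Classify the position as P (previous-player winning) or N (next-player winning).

N-position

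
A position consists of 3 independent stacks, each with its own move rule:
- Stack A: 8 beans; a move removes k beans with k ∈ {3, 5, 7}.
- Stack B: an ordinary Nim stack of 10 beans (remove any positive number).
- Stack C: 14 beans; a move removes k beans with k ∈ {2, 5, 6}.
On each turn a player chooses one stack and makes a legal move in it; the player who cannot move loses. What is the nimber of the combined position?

Build the Grundy sequence for stack A with g(k) = mex{g(k−s) : s ∈ {3, 5, 7}, s ≤ k}:
k:     0  1  2  3  4  5  6  7  8
g(k):  0  0  0  1  1  1  2  2  2
So g(8) = 2.
Stack B is a plain Nim stack of size 10, so its Grundy value is 10.
For stack C, compute g(0), g(1), … with moves {2, 5, 6}:
k:     0  1  2  3  4  5  6  7  8  9 10 11 12 13 14
g(k):  0  0  1  1  0  2  1  3  0  2  1  0  0  1  1
So g(14) = 1.
The value of a disjunctive sum is the nim-sum of the parts.
Combined value = 2 ⊕ 10 ⊕ 1 = 9.

9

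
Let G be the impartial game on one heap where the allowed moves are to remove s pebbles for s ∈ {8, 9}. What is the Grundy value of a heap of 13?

1

Compute g(0), g(1), … for moves {8, 9}:
g(0) = mex{} = 0
g(1) = mex{} = 0
g(2) = mex{} = 0
g(3) = mex{} = 0
g(4) = mex{} = 0
g(5) = mex{} = 0
g(6) = mex{} = 0
g(7) = mex{} = 0
g(8) = mex{0} = 1
g(9) = mex{0} = 1
g(10) = mex{0} = 1
g(11) = mex{0} = 1
g(12) = mex{0} = 1
g(13) = mex{0} = 1
So g(13) = 1.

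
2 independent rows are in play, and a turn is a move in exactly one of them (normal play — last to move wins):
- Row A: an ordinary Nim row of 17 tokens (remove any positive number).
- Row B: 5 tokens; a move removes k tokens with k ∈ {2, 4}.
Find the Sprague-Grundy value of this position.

Row A is a plain Nim row of size 17, so its Grundy value is 17.
For row B, compute g(0), g(1), … with moves {2, 4}:
g(0) = mex{} = 0
g(1) = mex{} = 0
g(2) = mex{0} = 1
g(3) = mex{0} = 1
g(4) = mex{0,1} = 2
g(5) = mex{0,1} = 2
So g(5) = 2.
The value of a disjunctive sum is the nim-sum of the parts.
Combined value = 17 ⊕ 2 = 19.

19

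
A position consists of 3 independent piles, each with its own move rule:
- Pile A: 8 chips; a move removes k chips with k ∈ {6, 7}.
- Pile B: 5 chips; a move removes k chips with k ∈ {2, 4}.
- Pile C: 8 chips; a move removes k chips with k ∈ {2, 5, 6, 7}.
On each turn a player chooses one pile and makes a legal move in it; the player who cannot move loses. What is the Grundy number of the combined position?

Build the Grundy sequence for pile A with g(k) = mex{g(k−s) : s ∈ {6, 7}, s ≤ k}:
k:     0  1  2  3  4  5  6  7  8
g(k):  0  0  0  0  0  0  1  1  1
So g(8) = 1.
For pile B, compute g(0), g(1), … with moves {2, 4}:
g(0) = mex{} = 0
g(1) = mex{} = 0
g(2) = mex{0} = 1
g(3) = mex{0} = 1
g(4) = mex{0,1} = 2
g(5) = mex{0,1} = 2
So g(5) = 2.
For pile C, compute g(0), g(1), … with moves {2, 5, 6, 7}:
g(0) = mex{} = 0
g(1) = mex{} = 0
g(2) = mex{0} = 1
g(3) = mex{0} = 1
g(4) = mex{1} = 0
g(5) = mex{0,1} = 2
g(6) = mex{0} = 1
g(7) = mex{0,1,2} = 3
g(8) = mex{0,1} = 2
So g(8) = 2.
The value of a disjunctive sum is the nim-sum of the parts.
Combined value = 1 ⊕ 2 ⊕ 2 = 1.

1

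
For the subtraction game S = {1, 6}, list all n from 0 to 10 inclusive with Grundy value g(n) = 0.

0, 2, 4, 7, 9

Build the Grundy sequence with g(k) = mex{g(k−s) : s ∈ {1, 6}, s ≤ k}:
k:     0  1  2  3  4  5  6  7  8  9 10
g(k):  0  1  0  1  0  1  2  0  1  0  1
The P-positions (g = 0) in 0..10 are 0, 2, 4, 7, 9.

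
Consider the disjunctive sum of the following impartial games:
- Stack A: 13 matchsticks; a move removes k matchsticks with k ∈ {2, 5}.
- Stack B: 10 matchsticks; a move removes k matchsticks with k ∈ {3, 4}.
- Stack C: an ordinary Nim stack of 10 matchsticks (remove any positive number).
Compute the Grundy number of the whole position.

For stack A, compute g(0), g(1), … with moves {2, 5}:
k:     0  1  2  3  4  5  6  7  8  9 10 11 12 13
g(k):  0  0  1  1  0  2  1  0  0  1  1  0  2  1
So g(13) = 1.
Build the Grundy sequence for stack B with g(k) = mex{g(k−s) : s ∈ {3, 4}, s ≤ k}:
k:     0  1  2  3  4  5  6  7  8  9 10
g(k):  0  0  0  1  1  1  2  0  0  0  1
So g(10) = 1.
Stack C is a plain Nim stack of size 10, so its Grundy value is 10.
By the Sprague-Grundy theorem, the Grundy value of a sum of independent games is the XOR of the component values.
Combined value = 1 XOR 1 XOR 10 = 10.

10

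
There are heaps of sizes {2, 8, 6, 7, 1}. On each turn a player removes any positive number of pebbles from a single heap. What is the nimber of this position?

Write each in binary and XOR column by column:
  0010  (2)
  1000  (8)
  0110  (6)
  0111  (7)
  0001  (1)
  ----
  1010  (10)

10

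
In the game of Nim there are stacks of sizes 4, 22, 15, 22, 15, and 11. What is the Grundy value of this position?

In binary:
  00100  (4)
  10110  (22)
  01111  (15)
  10110  (22)
  01111  (15)
  01011  (11)
  -----
  01111  (15)

15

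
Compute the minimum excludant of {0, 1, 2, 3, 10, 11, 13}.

The values 0, 1, 2, 3 are all present; 4 is the first non-negative integer missing from the set.

4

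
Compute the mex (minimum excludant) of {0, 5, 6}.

1

0 is in the set but 1 is not, so the mex is 1.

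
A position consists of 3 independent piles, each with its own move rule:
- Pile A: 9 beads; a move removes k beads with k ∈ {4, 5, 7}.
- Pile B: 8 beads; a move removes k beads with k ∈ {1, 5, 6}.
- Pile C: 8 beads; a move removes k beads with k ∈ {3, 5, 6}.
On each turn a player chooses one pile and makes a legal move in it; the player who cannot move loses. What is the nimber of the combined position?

Grundy values for pile A (subtraction set {4, 5, 7}):
k:     0  1  2  3  4  5  6  7  8  9
g(k):  0  0  0  0  1  1  1  1  2  2
So g(9) = 2.
For pile B, compute g(0), g(1), … with moves {1, 5, 6}:
g(0) = mex{} = 0
g(1) = mex{0} = 1
g(2) = mex{1} = 0
g(3) = mex{0} = 1
g(4) = mex{1} = 0
g(5) = mex{0} = 1
g(6) = mex{0,1} = 2
g(7) = mex{0,1,2} = 3
g(8) = mex{0,1,3} = 2
So g(8) = 2.
For pile C, compute g(0), g(1), … with moves {3, 5, 6}:
g(0) = mex{} = 0
g(1) = mex{} = 0
g(2) = mex{} = 0
g(3) = mex{0} = 1
g(4) = mex{0} = 1
g(5) = mex{0} = 1
g(6) = mex{0,1} = 2
g(7) = mex{0,1} = 2
g(8) = mex{0,1} = 2
So g(8) = 2.
The value of a disjunctive sum is the nim-sum of the parts.
Combined value = 2 ⊕ 2 ⊕ 2 = 2.

2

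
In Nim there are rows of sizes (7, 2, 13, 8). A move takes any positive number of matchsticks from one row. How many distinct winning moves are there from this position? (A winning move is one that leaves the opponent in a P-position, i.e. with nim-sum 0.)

0

Write each in binary and XOR column by column:
  0111  (7)
  0010  (2)
  1101  (13)
  1000  (8)
  ----
  0000  (0)
The nim-sum is already 0, so every move leaves a nonzero nim-sum — there are no winning moves.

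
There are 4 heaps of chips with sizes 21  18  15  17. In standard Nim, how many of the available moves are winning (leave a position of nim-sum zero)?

3

Nim-sum: 21 ⊕ 18 ⊕ 15 ⊕ 17 = 25.
The overall nim-sum is X = 25. A heap of size p has a winning move iff p XOR X < p (reduce it to p XOR X).
  21: 21 XOR 25 = 12 < 21 — winning move (to 12).
  18: 18 XOR 25 = 11 < 18 — winning move (to 11).
  15: 15 XOR 25 = 22 ≥ 15 — no move.
  17: 17 XOR 25 = 8 < 17 — winning move (to 8).
That gives 3 winning moves.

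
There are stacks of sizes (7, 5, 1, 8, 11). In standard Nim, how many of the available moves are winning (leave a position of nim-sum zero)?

0

Nim-sum: 7 XOR 5 XOR 1 XOR 8 XOR 11 = 0.
The nim-sum is already 0, so every move leaves a nonzero nim-sum — there are no winning moves.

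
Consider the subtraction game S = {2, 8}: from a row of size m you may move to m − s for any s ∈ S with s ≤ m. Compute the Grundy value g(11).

0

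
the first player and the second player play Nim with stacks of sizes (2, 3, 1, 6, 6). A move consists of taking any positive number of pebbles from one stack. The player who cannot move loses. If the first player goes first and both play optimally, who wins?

In binary:
  010  (2)
  011  (3)
  001  (1)
  110  (6)
  110  (6)
  ---
  000  (0)
The nim-sum is 0, so this is a P-position: the player to move is in a losing position under optimal play; the first player is about to move from it and so loses — the second player wins.

the second player wins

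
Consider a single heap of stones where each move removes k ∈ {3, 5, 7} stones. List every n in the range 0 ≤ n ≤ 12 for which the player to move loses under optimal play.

0, 1, 2, 10, 11, 12

Build the Grundy sequence with g(k) = mex{g(k−s) : s ∈ {3, 5, 7}, s ≤ k}:
k:     0  1  2  3  4  5  6  7  8  9 10 11 12
g(k):  0  0  0  1  1  1  2  2  2  3  0  0  0
The P-positions (g = 0) in 0..12 are 0, 1, 2, 10, 11, 12.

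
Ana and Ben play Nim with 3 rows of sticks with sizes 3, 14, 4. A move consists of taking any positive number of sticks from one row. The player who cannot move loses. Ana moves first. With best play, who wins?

Nim-sum: 3 XOR 14 XOR 4 = 9.
The nim-sum is 9 ≠ 0, so this is an N-position: the player to move can win; Ana has a winning move.

Ana wins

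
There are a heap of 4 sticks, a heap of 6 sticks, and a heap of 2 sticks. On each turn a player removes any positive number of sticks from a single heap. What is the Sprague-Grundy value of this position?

0

Nim-sum: 4 XOR 6 XOR 2 = 0.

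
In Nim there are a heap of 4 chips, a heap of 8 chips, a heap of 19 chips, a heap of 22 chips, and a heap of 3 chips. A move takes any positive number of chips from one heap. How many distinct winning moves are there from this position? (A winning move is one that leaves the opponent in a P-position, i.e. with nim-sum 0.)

1

Nim-sum: 4 XOR 8 XOR 19 XOR 22 XOR 3 = 10.
The overall nim-sum is X = 10. A heap of size p has a winning move iff p XOR X < p (reduce it to p XOR X).
  4: 4 XOR 10 = 14 ≥ 4 — no move.
  8: 8 XOR 10 = 2 < 8 — winning move (to 2).
  19: 19 XOR 10 = 25 ≥ 19 — no move.
  22: 22 XOR 10 = 28 ≥ 22 — no move.
  3: 3 XOR 10 = 9 ≥ 3 — no move.
That gives 1 winning move.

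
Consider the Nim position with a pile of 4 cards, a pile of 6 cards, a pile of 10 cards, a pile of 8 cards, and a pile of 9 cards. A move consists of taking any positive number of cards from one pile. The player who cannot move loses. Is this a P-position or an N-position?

Write each in binary and XOR column by column:
  0100  (4)
  0110  (6)
  1010  (10)
  1000  (8)
  1001  (9)
  ----
  1001  (9)
The nim-sum is 9 ≠ 0, so this is an N-position: the player to move can win.

N-position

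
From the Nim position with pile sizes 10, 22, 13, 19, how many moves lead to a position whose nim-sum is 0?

3

In binary:
  01010  (10)
  10110  (22)
  01101  (13)
  10011  (19)
  -----
  00010  (2)
The overall nim-sum is X = 2. A pile of size p has a winning move iff p XOR X < p (reduce it to p XOR X).
  10: 10 XOR 2 = 8 < 10 — winning move (to 8).
  22: 22 XOR 2 = 20 < 22 — winning move (to 20).
  13: 13 XOR 2 = 15 ≥ 13 — no move.
  19: 19 XOR 2 = 17 < 19 — winning move (to 17).
That gives 3 winning moves.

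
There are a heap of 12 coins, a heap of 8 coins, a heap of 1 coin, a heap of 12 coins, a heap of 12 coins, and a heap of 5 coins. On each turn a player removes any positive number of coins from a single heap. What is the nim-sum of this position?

Bitwise XOR of the heap sizes:
  1100  (12)
  1000  (8)
  0001  (1)
  1100  (12)
  1100  (12)
  0101  (5)
  ----
  0000  (0)

0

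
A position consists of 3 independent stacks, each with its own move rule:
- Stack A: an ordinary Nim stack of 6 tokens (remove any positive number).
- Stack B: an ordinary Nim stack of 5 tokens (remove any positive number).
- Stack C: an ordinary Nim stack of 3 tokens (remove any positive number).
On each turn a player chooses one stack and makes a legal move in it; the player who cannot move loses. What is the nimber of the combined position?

0

Stack A is a plain Nim stack of size 6, so its Grundy value is 6.
Stack B is a plain Nim stack of size 5, so its Grundy value is 5.
Stack C is a plain Nim stack of size 3, so its Grundy value is 3.
The value of a disjunctive sum is the nim-sum of the parts.
Combined value = 6 XOR 5 XOR 3 = 0.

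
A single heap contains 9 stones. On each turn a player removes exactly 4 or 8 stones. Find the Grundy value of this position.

Compute g(0), g(1), … for moves {4, 8}:
k:     0  1  2  3  4  5  6  7  8  9
g(k):  0  0  0  0  1  1  1  1  2  2
So g(9) = 2.

2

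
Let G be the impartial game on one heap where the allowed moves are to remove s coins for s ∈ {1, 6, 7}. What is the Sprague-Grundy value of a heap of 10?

Grundy values for subtraction set {1, 6, 7}:
k:     0  1  2  3  4  5  6  7  8  9 10
g(k):  0  1  0  1  0  1  2  3  2  3  2
So g(10) = 2.

2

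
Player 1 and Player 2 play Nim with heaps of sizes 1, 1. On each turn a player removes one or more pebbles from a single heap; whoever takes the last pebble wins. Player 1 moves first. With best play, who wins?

Player 2 wins

In binary:
  1  (1)
  1  (1)
  -
  0  (0)
The nim-sum is 0, so this is a P-position: the player to move is in a losing position under optimal play; Player 1 is about to move from it and so loses — Player 2 wins.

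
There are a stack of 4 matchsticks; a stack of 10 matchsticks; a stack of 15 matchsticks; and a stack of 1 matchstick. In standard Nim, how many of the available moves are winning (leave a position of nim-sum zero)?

0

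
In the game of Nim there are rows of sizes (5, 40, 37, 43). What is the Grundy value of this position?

Bitwise XOR of the heap sizes:
  000101  (5)
  101000  (40)
  100101  (37)
  101011  (43)
  ------
  100011  (35)

35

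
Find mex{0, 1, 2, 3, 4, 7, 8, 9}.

5

The values 0, 1, 2, 3, 4 are all present; 5 is the first non-negative integer missing from the set.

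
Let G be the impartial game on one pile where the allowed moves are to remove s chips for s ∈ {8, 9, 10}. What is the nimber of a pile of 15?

1

Compute g(0), g(1), … for moves {8, 9, 10}:
k:     0  1  2  3  4  5  6  7  8  9 10 11 12 13 14 15
g(k):  0  0  0  0  0  0  0  0  1  1  1  1  1  1  1  1
So g(15) = 1.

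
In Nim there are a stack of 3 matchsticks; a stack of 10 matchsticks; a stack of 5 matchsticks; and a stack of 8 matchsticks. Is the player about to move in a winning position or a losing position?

In binary:
  0011  (3)
  1010  (10)
  0101  (5)
  1000  (8)
  ----
  0100  (4)
The nim-sum is 4 ≠ 0, so this is an N-position: the player to move can win.

Winning position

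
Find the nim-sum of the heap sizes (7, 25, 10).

Nim-sum: 7 XOR 25 XOR 10 = 20.

20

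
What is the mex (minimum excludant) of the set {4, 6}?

0

0 is not in the set, so the mex is 0.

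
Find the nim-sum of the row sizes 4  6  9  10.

1

Write each in binary and XOR column by column:
  0100  (4)
  0110  (6)
  1001  (9)
  1010  (10)
  ----
  0001  (1)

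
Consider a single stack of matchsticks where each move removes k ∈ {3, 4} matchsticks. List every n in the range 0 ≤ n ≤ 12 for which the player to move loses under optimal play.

Compute g(0), g(1), … for moves {3, 4}:
g(0) = mex{} = 0
g(1) = mex{} = 0
g(2) = mex{} = 0
g(3) = mex{0} = 1
g(4) = mex{0} = 1
g(5) = mex{0} = 1
g(6) = mex{0,1} = 2
g(7) = mex{1} = 0
g(8) = mex{1} = 0
g(9) = mex{1,2} = 0
g(10) = mex{0,2} = 1
g(11) = mex{0} = 1
g(12) = mex{0} = 1
The P-positions (g = 0) in 0..12 are 0, 1, 2, 7, 8, 9.

0, 1, 2, 7, 8, 9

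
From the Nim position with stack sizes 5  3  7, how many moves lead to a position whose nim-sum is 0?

Nim-sum: 5 XOR 3 XOR 7 = 1.
The overall nim-sum is X = 1. A stack of size p has a winning move iff p XOR X < p (reduce it to p XOR X).
  5: 5 XOR 1 = 4 < 5 — winning move (to 4).
  3: 3 XOR 1 = 2 < 3 — winning move (to 2).
  7: 7 XOR 1 = 6 < 7 — winning move (to 6).
That gives 3 winning moves.

3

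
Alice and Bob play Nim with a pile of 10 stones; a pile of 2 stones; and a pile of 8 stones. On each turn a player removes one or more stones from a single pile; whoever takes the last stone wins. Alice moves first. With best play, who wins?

Compute the nim-sum pairwise:
10 ^ 2 = 8
8 ^ 8 = 0
The nim-sum is 0, so this is a P-position: the player to move is in a losing position under optimal play; Alice is about to move from it and so loses — Bob wins.

Bob wins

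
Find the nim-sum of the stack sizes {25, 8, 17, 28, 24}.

4

Bitwise XOR of the heap sizes:
  11001  (25)
  01000  (8)
  10001  (17)
  11100  (28)
  11000  (24)
  -----
  00100  (4)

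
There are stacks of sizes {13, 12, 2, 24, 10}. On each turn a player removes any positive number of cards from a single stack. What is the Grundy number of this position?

17

Nim-sum: 13 ⊕ 12 ⊕ 2 ⊕ 24 ⊕ 10 = 17.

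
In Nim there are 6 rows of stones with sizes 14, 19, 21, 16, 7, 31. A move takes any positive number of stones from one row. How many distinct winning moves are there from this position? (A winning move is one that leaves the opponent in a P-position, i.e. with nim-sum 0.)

0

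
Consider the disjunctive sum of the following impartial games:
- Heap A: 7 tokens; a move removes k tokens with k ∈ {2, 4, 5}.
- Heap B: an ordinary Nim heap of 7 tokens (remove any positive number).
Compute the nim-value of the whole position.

7

For heap A, compute g(0), g(1), … with moves {2, 4, 5}:
g(0) = mex{} = 0
g(1) = mex{} = 0
g(2) = mex{0} = 1
g(3) = mex{0} = 1
g(4) = mex{0,1} = 2
g(5) = mex{0,1} = 2
g(6) = mex{0,1,2} = 3
g(7) = mex{1,2} = 0
So g(7) = 0.
Heap B is a plain Nim heap of size 7, so its Grundy value is 7.
By the Sprague-Grundy theorem, the Grundy value of a sum of independent games is the XOR of the component values.
Combined value = 0 ⊕ 7 = 7.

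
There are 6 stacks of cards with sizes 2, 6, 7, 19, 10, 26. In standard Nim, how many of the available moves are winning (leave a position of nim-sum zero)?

Compute the nim-sum pairwise:
2 ^ 6 = 4
4 ^ 7 = 3
3 ^ 19 = 16
16 ^ 10 = 26
26 ^ 26 = 0
The nim-sum is already 0, so every move leaves a nonzero nim-sum — there are no winning moves.

0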